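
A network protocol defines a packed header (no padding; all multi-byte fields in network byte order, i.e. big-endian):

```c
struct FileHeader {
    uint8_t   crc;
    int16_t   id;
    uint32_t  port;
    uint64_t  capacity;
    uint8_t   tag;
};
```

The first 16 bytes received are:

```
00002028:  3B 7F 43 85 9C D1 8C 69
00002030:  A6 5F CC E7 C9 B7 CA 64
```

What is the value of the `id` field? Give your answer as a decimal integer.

`id` follows `crc` (1 byte), so it starts at byte offset 1 and occupies 2 bytes.
Bytes at offsets 1..2: 7F 43.
Big-endian: lowest address holds the most-significant byte.
The bytes are already most-significant first: 0x7F43.
0x7F43 = 32579.

32579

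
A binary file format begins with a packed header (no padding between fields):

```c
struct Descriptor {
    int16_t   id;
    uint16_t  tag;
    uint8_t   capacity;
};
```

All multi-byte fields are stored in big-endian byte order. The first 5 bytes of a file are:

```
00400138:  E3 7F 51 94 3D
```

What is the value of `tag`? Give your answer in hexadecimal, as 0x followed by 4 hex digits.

`tag` follows `id` (2 bytes), so it starts at byte offset 2 and occupies 2 bytes.
Bytes at offsets 2..3: 51 94.
Big-endian stores the most-significant byte at the lowest address.
The bytes are already most-significant first: 0x5194.

0x5194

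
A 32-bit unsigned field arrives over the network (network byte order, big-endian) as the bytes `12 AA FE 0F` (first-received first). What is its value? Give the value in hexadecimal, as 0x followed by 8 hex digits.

0x12AAFE0F

In big-endian order the high byte comes first in memory.
The bytes are already most-significant first: 0x12AAFE0F.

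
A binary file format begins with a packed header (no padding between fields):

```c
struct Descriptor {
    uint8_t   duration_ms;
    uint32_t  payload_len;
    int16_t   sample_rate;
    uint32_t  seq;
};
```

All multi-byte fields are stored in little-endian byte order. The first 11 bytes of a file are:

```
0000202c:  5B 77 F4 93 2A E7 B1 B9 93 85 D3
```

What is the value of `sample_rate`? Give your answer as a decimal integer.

`sample_rate` follows `duration_ms` (1 B), `payload_len` (4 B), so it starts at offset 1 + 4 = 5 and occupies 2 bytes.
Bytes at offsets 5..6: E7 B1.
In little-endian order the low byte comes first in memory.
Reassemble most-significant byte first: B1 E7 → 0xB1E7.
Top bit is set, so as a signed 16-bit value this is 0xB1E7 − 2^16 = -19993.

-19993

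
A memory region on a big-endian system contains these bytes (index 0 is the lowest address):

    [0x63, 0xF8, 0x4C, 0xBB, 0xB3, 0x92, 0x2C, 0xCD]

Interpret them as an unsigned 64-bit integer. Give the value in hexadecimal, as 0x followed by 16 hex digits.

Big-endian: lowest address holds the most-significant byte.
The bytes are already most-significant first: 0x63F84CBBB3922CCD.

0x63F84CBBB3922CCD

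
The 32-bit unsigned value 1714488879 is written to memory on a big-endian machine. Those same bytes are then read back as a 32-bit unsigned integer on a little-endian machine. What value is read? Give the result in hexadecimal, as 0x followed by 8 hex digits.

1714488879 in 32-bit hexadecimal is 0x6631062F.
Stored big-endian, the bytes at ascending addresses are 66 31 06 2F.
Read back as little-endian, the first byte is least significant, giving 0x2F063166.

0x2F063166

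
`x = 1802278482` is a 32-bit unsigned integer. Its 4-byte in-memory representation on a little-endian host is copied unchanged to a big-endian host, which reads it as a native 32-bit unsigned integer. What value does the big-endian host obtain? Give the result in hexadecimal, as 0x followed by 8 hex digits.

1802278482 in 32-bit hexadecimal is 0x6B6C9652.
Stored little-endian, the bytes at ascending addresses are 52 96 6C 6B.
Read back as big-endian, the last byte is least significant, giving 0x52966C6B.

0x52966C6B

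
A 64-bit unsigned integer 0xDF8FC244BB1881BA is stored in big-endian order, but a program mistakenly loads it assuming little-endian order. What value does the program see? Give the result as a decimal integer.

Stored big-endian, the bytes at ascending addresses are DF 8F C2 44 BB 18 81 BA.
Read back as little-endian, the first byte is least significant, giving 0xBA8118BB44C28FDF.
0xBA8118BB44C28FDF = 13439049955641823199.

13439049955641823199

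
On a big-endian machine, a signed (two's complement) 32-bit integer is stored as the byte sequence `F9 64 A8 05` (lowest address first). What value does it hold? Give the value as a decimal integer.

Big-endian stores the most-significant byte at the lowest address.
The bytes are already most-significant first: 0xF964A805.
Top bit is set, so as a signed 32-bit value this is 0xF964A805 − 2^32 = -110843899.

-110843899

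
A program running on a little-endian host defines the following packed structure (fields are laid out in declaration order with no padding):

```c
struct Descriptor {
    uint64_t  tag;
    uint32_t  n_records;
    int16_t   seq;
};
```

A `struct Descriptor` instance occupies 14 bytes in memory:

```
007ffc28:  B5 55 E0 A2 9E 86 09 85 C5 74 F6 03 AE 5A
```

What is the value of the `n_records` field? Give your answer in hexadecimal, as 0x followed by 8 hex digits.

`n_records` follows `tag` (8 bytes), so it starts at byte offset 8 and occupies 4 bytes.
Bytes at offsets 8..11: C5 74 F6 03.
Little-endian stores the least-significant byte at the lowest address.
Reassemble most-significant byte first: 03 F6 74 C5 → 0x03F674C5.

0x03F674C5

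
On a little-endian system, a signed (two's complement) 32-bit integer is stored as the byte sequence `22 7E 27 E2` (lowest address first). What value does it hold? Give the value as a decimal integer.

Little-endian: lowest address holds the least-significant byte.
Reassemble most-significant byte first: E2 27 7E 22 → 0xE2277E22.
Top bit is set, so as a signed 32-bit value this is 0xE2277E22 − 2^32 = -500728286.

-500728286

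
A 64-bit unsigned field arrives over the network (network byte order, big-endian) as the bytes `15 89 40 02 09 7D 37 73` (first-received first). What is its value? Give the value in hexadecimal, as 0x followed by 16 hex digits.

0x15894002097D3773

Big-endian stores the most-significant byte at the lowest address.
The bytes are already most-significant first: 0x15894002097D3773.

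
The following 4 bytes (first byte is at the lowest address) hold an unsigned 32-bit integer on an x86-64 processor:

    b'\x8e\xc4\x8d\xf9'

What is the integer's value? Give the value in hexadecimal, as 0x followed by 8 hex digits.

0xF98DC48E

Little-endian stores the least-significant byte at the lowest address.
Reassemble most-significant byte first: F9 8D C4 8E → 0xF98DC48E.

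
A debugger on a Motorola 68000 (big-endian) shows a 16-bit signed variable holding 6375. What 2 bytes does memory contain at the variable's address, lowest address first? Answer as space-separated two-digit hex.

18 E7

6375 in hexadecimal, padded to 16 bits, is 0x18E7.
Split into bytes (most-significant first): 18 E7.
Big-endian: lowest address holds the most-significant byte.
So the memory order matches the most-significant-first order: 18 E7.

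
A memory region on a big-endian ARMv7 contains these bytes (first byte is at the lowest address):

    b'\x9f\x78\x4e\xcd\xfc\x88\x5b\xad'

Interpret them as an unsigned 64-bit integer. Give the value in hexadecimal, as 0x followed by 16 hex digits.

Big-endian: lowest address holds the most-significant byte.
The bytes are already most-significant first: 0x9F784ECDFC885BAD.

0x9F784ECDFC885BAD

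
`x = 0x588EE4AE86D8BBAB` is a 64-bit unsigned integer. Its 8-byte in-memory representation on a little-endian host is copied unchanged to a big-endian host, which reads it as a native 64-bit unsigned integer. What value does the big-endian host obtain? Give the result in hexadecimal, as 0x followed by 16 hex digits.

0xABBBD886AEE48E58

Stored little-endian, the bytes at ascending addresses are AB BB D8 86 AE E4 8E 58.
Read back as big-endian, the last byte is least significant, giving 0xABBBD886AEE48E58.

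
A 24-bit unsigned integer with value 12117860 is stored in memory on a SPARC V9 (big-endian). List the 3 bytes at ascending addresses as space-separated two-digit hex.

12117860 in hexadecimal, padded to 24 bits, is 0xB8E764.
Split into bytes (most-significant first): B8 E7 64.
Big-endian: lowest address holds the most-significant byte.
So the memory order matches the most-significant-first order: B8 E7 64.

B8 E7 64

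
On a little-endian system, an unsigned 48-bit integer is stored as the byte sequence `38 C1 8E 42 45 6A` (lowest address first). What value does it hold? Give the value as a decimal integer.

116845701939512

Little-endian stores the least-significant byte at the lowest address.
Reassemble most-significant byte first: 6A 45 42 8E C1 38 → 0x6A45428EC138.
0x6A45428EC138 = 116845701939512.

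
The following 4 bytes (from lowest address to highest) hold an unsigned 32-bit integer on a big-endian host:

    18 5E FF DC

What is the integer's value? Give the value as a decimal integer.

408879068

In big-endian order the high byte comes first in memory.
The bytes are already most-significant first: 0x185EFFDC.
0x185EFFDC = 408879068.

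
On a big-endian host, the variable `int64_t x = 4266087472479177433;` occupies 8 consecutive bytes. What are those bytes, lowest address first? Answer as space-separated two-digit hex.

4266087472479177433 in hexadecimal, padded to 64 bits, is 0x3B342FF419DD8AD9.
Split into bytes (most-significant first): 3B 34 2F F4 19 DD 8A D9.
Big-endian: lowest address holds the most-significant byte.
So the memory order matches the most-significant-first order: 3B 34 2F F4 19 DD 8A D9.

3B 34 2F F4 19 DD 8A D9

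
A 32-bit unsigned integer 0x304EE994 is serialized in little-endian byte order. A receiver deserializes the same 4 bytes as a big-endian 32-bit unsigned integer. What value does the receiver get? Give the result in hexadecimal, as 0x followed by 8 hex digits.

Stored little-endian, the bytes at ascending addresses are 94 E9 4E 30.
Read back as big-endian, the last byte is least significant, giving 0x94E94E30.

0x94E94E30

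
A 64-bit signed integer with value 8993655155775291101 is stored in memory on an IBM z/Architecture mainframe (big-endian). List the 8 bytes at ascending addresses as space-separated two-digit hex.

8993655155775291101 in hexadecimal, padded to 64 bits, is 0x7CCFE1B6B858BEDD.
Split into bytes (most-significant first): 7C CF E1 B6 B8 58 BE DD.
Big-endian stores the most-significant byte at the lowest address.
So the memory order matches the most-significant-first order: 7C CF E1 B6 B8 58 BE DD.

7C CF E1 B6 B8 58 BE DD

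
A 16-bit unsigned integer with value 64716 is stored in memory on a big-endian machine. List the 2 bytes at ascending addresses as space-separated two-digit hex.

64716 in hexadecimal, padded to 16 bits, is 0xFCCC.
Split into bytes (most-significant first): FC CC.
Big-endian: lowest address holds the most-significant byte.
So the memory order matches the most-significant-first order: FC CC.

FC CC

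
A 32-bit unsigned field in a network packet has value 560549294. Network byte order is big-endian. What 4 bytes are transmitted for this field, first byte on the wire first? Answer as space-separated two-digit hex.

21 69 4D AE

560549294 in hexadecimal, padded to 32 bits, is 0x21694DAE.
Split into bytes (most-significant first): 21 69 4D AE.
In big-endian order the high byte comes first in memory.
So the memory order matches the most-significant-first order: 21 69 4D AE.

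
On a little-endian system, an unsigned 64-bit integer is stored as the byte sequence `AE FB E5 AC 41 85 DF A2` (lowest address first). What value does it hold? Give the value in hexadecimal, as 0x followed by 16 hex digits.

0xA2DF8541ACE5FBAE

Little-endian stores the least-significant byte at the lowest address.
Reassemble most-significant byte first: A2 DF 85 41 AC E5 FB AE → 0xA2DF8541ACE5FBAE.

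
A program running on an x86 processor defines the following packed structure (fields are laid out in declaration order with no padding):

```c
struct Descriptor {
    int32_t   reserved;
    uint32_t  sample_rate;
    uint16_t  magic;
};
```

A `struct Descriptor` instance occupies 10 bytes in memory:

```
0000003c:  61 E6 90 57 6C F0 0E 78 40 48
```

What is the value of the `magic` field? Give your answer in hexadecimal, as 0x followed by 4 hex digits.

0x4840

`magic` follows `reserved` (4 B), `sample_rate` (4 B), so it starts at offset 4 + 4 = 8 and occupies 2 bytes.
Bytes at offsets 8..9: 40 48.
Little-endian stores the least-significant byte at the lowest address.
Reassemble most-significant byte first: 48 40 → 0x4840.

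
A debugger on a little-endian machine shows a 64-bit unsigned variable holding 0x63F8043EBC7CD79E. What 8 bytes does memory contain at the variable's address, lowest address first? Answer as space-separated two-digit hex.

Split into bytes (most-significant first): 63 F8 04 3E BC 7C D7 9E.
Little-endian: lowest address holds the least-significant byte.
So at ascending addresses the bytes are 9E D7 7C BC 3E 04 F8 63.

9E D7 7C BC 3E 04 F8 63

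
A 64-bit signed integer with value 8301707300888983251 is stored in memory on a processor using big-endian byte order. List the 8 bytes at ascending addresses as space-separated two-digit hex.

8301707300888983251 in hexadecimal, padded to 64 bits, is 0x733596CE4AC136D3.
Split into bytes (most-significant first): 73 35 96 CE 4A C1 36 D3.
Big-endian: lowest address holds the most-significant byte.
So the memory order matches the most-significant-first order: 73 35 96 CE 4A C1 36 D3.

73 35 96 CE 4A C1 36 D3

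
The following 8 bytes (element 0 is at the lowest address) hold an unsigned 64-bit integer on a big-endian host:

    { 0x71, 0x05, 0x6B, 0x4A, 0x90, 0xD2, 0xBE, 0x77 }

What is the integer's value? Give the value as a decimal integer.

8144033469170892407

Big-endian stores the most-significant byte at the lowest address.
The bytes are already most-significant first: 0x71056B4A90D2BE77.
0x71056B4A90D2BE77 = 8144033469170892407.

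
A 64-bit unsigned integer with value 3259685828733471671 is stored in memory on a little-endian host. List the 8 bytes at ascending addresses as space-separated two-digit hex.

B7 8B 08 9D FD BA 3C 2D

3259685828733471671 in hexadecimal, padded to 64 bits, is 0x2D3CBAFD9D088BB7.
Split into bytes (most-significant first): 2D 3C BA FD 9D 08 8B B7.
Little-endian stores the least-significant byte at the lowest address.
So at ascending addresses the bytes are B7 8B 08 9D FD BA 3C 2D.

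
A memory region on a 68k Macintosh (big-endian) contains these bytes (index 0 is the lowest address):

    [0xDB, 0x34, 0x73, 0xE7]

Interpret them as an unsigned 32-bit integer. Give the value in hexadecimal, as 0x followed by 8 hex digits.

0xDB3473E7

Big-endian stores the most-significant byte at the lowest address.
The bytes are already most-significant first: 0xDB3473E7.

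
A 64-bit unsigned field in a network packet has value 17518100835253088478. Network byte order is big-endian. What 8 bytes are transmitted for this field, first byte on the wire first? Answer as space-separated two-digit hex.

F3 1C CB E5 10 BB F0 DE

17518100835253088478 in hexadecimal, padded to 64 bits, is 0xF31CCBE510BBF0DE.
Split into bytes (most-significant first): F3 1C CB E5 10 BB F0 DE.
In big-endian order the high byte comes first in memory.
So the memory order matches the most-significant-first order: F3 1C CB E5 10 BB F0 DE.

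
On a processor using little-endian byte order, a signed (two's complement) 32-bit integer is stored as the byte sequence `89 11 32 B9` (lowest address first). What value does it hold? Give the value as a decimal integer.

-1187901047

Little-endian: lowest address holds the least-significant byte.
Reassemble most-significant byte first: B9 32 11 89 → 0xB9321189.
Top bit is set, so as a signed 32-bit value this is 0xB9321189 − 2^32 = -1187901047.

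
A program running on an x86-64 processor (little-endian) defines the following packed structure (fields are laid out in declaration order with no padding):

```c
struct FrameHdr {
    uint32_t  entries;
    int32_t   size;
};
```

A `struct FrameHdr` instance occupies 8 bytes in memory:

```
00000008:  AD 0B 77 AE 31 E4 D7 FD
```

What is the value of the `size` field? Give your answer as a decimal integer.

`size` follows `entries` (4 bytes), so it starts at byte offset 4 and occupies 4 bytes.
Bytes at offsets 4..7: 31 E4 D7 FD.
In little-endian order the low byte comes first in memory.
Reassemble most-significant byte first: FD D7 E4 31 → 0xFDD7E431.
Top bit is set, so as a signed 32-bit value this is 0xFDD7E431 − 2^32 = -36182991.

-36182991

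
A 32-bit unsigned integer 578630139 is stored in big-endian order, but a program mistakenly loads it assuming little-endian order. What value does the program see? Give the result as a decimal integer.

578630139 in 32-bit hexadecimal is 0x227D31FB.
Stored big-endian, the bytes at ascending addresses are 22 7D 31 FB.
Read back as little-endian, the first byte is least significant, giving 0xFB317D22.
0xFB317D22 = 4214324514.

4214324514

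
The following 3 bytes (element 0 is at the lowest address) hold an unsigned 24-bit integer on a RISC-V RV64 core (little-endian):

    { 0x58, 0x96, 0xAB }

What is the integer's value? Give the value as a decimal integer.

Little-endian: lowest address holds the least-significant byte.
Reassemble most-significant byte first: AB 96 58 → 0xAB9658.
0xAB9658 = 11245144.

11245144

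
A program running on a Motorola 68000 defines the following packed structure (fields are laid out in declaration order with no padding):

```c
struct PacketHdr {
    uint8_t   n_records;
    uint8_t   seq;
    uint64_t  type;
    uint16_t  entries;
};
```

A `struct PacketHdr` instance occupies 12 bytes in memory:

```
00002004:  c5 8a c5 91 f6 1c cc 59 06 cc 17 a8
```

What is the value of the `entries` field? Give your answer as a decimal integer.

`entries` follows `n_records` (1 B), `seq` (1 B), `type` (8 B), so it starts at offset 1 + 1 + 8 = 10 and occupies 2 bytes.
Bytes at offsets 10..11: 17 A8.
In big-endian order the high byte comes first in memory.
The bytes are already most-significant first: 0x17A8.
0x17A8 = 6056.

6056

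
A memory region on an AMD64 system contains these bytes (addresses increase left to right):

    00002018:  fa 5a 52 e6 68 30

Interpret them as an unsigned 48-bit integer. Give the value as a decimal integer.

Little-endian stores the least-significant byte at the lowest address.
Reassemble most-significant byte first: 30 68 E6 52 5A FA → 0x3068E6525AFA.
0x3068E6525AFA = 53227098888954.

53227098888954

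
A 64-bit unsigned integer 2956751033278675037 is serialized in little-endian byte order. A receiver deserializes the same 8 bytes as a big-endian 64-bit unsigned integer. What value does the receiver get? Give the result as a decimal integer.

2956751033278675037 in 64-bit hexadecimal is 0x29087D6633D8385D.
Stored little-endian, the bytes at ascending addresses are 5D 38 D8 33 66 7D 08 29.
Read back as big-endian, the last byte is least significant, giving 0x5D38D833667D0829.
0x5D38D833667D0829 = 6717356559497496617.

6717356559497496617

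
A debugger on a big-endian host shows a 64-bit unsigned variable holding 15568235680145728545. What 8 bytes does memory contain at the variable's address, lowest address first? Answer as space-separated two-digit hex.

D8 0D 7B DD F6 A5 E4 21

15568235680145728545 in hexadecimal, padded to 64 bits, is 0xD80D7BDDF6A5E421.
Split into bytes (most-significant first): D8 0D 7B DD F6 A5 E4 21.
Big-endian: lowest address holds the most-significant byte.
So the memory order matches the most-significant-first order: D8 0D 7B DD F6 A5 E4 21.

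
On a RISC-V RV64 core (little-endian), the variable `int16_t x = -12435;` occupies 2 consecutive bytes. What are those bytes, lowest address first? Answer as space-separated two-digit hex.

Two's complement of -12435 in 16 bits: 12435 = 0x3093; invert → 0xCF6C; add 1 → 0xCF6D.
Split into bytes (most-significant first): CF 6D.
Little-endian: lowest address holds the least-significant byte.
So at ascending addresses the bytes are 6D CF.

6D CF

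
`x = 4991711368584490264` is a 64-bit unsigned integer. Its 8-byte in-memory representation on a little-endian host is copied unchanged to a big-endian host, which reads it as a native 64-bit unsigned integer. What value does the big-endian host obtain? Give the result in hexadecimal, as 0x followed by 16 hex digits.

4991711368584490264 in 64-bit hexadecimal is 0x45461F0AE1C1ED18.
Stored little-endian, the bytes at ascending addresses are 18 ED C1 E1 0A 1F 46 45.
Read back as big-endian, the last byte is least significant, giving 0x18EDC1E10A1F4645.

0x18EDC1E10A1F4645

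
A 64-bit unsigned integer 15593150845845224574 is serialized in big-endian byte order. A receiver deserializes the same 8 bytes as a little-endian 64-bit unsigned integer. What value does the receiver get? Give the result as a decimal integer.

9132366589335725784

15593150845845224574 in 64-bit hexadecimal is 0xD866001407AFBC7E.
Stored big-endian, the bytes at ascending addresses are D8 66 00 14 07 AF BC 7E.
Read back as little-endian, the first byte is least significant, giving 0x7EBCAF07140066D8.
0x7EBCAF07140066D8 = 9132366589335725784.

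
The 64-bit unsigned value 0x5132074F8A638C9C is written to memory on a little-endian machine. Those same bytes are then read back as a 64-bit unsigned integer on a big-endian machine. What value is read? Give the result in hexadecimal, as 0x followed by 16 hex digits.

Stored little-endian, the bytes at ascending addresses are 9C 8C 63 8A 4F 07 32 51.
Read back as big-endian, the last byte is least significant, giving 0x9C8C638A4F073251.

0x9C8C638A4F073251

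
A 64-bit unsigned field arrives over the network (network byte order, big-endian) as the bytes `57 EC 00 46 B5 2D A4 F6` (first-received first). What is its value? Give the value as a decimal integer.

6335439079490823414

Big-endian: lowest address holds the most-significant byte.
The bytes are already most-significant first: 0x57EC0046B52DA4F6.
0x57EC0046B52DA4F6 = 6335439079490823414.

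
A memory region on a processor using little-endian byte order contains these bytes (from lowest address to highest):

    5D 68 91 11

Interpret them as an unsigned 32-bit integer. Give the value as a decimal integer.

294742109

Little-endian stores the least-significant byte at the lowest address.
Reassemble most-significant byte first: 11 91 68 5D → 0x1191685D.
0x1191685D = 294742109.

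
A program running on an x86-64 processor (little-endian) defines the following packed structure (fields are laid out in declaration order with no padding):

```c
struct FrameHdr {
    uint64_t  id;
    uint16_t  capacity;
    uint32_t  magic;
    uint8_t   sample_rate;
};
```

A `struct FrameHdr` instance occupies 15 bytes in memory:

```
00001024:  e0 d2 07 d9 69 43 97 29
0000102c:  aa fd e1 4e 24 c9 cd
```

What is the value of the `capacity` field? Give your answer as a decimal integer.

64938

`capacity` follows `id` (8 bytes), so it starts at byte offset 8 and occupies 2 bytes.
Bytes at offsets 8..9: AA FD.
Little-endian: lowest address holds the least-significant byte.
Reassemble most-significant byte first: FD AA → 0xFDAA.
0xFDAA = 64938.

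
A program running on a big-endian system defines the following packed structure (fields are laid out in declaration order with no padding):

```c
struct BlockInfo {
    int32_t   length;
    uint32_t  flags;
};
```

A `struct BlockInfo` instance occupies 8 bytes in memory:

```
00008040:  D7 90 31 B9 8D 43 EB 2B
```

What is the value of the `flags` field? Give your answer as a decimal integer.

2370038571

`flags` follows `length` (4 bytes), so it starts at byte offset 4 and occupies 4 bytes.
Bytes at offsets 4..7: 8D 43 EB 2B.
In big-endian order the high byte comes first in memory.
The bytes are already most-significant first: 0x8D43EB2B.
0x8D43EB2B = 2370038571.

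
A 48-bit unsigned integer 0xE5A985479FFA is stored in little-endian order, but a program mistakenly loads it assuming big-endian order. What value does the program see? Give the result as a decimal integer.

Stored little-endian, the bytes at ascending addresses are FA 9F 47 85 A9 E5.
Read back as big-endian, the last byte is least significant, giving 0xFA9F4785A9E5.
0xFA9F4785A9E5 = 275562006686181.

275562006686181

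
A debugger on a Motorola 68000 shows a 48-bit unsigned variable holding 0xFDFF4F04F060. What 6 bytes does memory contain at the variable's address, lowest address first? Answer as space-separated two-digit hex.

Split into bytes (most-significant first): FD FF 4F 04 F0 60.
Big-endian stores the most-significant byte at the lowest address.
So the memory order matches the most-significant-first order: FD FF 4F 04 F0 60.

FD FF 4F 04 F0 60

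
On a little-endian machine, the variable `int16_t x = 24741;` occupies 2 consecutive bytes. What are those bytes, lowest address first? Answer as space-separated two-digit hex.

A5 60

24741 in hexadecimal, padded to 16 bits, is 0x60A5.
Split into bytes (most-significant first): 60 A5.
In little-endian order the low byte comes first in memory.
So at ascending addresses the bytes are A5 60.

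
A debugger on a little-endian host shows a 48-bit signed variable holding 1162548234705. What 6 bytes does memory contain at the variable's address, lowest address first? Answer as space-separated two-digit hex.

D1 49 46 AD 0E 01

1162548234705 in hexadecimal, padded to 48 bits, is 0x010EAD4649D1.
Split into bytes (most-significant first): 01 0E AD 46 49 D1.
Little-endian: lowest address holds the least-significant byte.
So at ascending addresses the bytes are D1 49 46 AD 0E 01.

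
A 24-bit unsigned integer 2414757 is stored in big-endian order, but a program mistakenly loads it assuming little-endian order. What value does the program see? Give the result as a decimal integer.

2414757 in 24-bit hexadecimal is 0x24D8A5.
Stored big-endian, the bytes at ascending addresses are 24 D8 A5.
Read back as little-endian, the first byte is least significant, giving 0xA5D824.
0xA5D824 = 10868772.

10868772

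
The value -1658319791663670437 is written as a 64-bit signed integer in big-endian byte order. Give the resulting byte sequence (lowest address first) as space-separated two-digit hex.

E8 FC 76 EF 85 E3 1B 5B

Two's complement of -1658319791663670437 in 64 bits: 1658319791663670437 = 0x170389107A1CE4A5; invert → 0xE8FC76EF85E31B5A; add 1 → 0xE8FC76EF85E31B5B.
Split into bytes (most-significant first): E8 FC 76 EF 85 E3 1B 5B.
Big-endian: lowest address holds the most-significant byte.
So the memory order matches the most-significant-first order: E8 FC 76 EF 85 E3 1B 5B.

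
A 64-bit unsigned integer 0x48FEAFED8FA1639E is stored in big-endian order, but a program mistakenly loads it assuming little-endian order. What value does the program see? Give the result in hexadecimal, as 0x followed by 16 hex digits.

0x9E63A18FEDAFFE48

Stored big-endian, the bytes at ascending addresses are 48 FE AF ED 8F A1 63 9E.
Read back as little-endian, the first byte is least significant, giving 0x9E63A18FEDAFFE48.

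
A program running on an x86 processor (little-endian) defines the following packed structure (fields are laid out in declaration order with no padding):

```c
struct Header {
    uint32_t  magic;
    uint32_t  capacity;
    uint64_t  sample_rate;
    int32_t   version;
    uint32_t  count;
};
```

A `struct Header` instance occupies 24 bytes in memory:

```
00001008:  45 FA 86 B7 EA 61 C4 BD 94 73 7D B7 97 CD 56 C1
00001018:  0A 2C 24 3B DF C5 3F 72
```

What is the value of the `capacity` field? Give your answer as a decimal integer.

3183763946

`capacity` follows `magic` (4 bytes), so it starts at byte offset 4 and occupies 4 bytes.
Bytes at offsets 4..7: EA 61 C4 BD.
Little-endian stores the least-significant byte at the lowest address.
Reassemble most-significant byte first: BD C4 61 EA → 0xBDC461EA.
0xBDC461EA = 3183763946.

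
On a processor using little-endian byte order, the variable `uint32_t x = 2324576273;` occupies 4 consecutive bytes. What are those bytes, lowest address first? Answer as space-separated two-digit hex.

11 38 8E 8A

2324576273 in hexadecimal, padded to 32 bits, is 0x8A8E3811.
Split into bytes (most-significant first): 8A 8E 38 11.
In little-endian order the low byte comes first in memory.
So at ascending addresses the bytes are 11 38 8E 8A.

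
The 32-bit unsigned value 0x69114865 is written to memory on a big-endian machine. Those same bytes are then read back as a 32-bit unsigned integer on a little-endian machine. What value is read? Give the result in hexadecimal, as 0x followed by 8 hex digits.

Stored big-endian, the bytes at ascending addresses are 69 11 48 65.
Read back as little-endian, the first byte is least significant, giving 0x65481169.

0x65481169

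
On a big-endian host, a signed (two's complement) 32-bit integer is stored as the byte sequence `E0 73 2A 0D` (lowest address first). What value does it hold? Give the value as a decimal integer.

-529323507

Big-endian stores the most-significant byte at the lowest address.
The bytes are already most-significant first: 0xE0732A0D.
Top bit is set, so as a signed 32-bit value this is 0xE0732A0D − 2^32 = -529323507.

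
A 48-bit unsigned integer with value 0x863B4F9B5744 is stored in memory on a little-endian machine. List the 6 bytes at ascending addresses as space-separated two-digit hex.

Split into bytes (most-significant first): 86 3B 4F 9B 57 44.
In little-endian order the low byte comes first in memory.
So at ascending addresses the bytes are 44 57 9B 4F 3B 86.

44 57 9B 4F 3B 86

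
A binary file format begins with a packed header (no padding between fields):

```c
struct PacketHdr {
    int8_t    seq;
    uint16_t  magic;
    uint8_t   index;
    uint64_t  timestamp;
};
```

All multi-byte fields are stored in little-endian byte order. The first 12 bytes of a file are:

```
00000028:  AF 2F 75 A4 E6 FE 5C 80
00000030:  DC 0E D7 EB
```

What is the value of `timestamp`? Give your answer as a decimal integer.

`timestamp` follows `seq` (1 B), `magic` (2 B), `index` (1 B), so it starts at offset 1 + 2 + 1 = 4 and occupies 8 bytes.
Bytes at offsets 4..11: E6 FE 5C 80 DC 0E D7 EB.
In little-endian order the low byte comes first in memory.
Reassemble most-significant byte first: EB D7 0E DC 80 5C FE E6 → 0xEBD70EDC805CFEE6.
0xEBD70EDC805CFEE6 = 16994068059115028198.

16994068059115028198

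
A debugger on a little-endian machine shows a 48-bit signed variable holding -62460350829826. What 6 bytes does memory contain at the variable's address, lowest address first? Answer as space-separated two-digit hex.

Two's complement of -62460350829826 in 48 bits: 62460350829826 = 0x38CEAF061502; invert → 0xC73150F9EAFD; add 1 → 0xC73150F9EAFE.
Split into bytes (most-significant first): C7 31 50 F9 EA FE.
In little-endian order the low byte comes first in memory.
So at ascending addresses the bytes are FE EA F9 50 31 C7.

FE EA F9 50 31 C7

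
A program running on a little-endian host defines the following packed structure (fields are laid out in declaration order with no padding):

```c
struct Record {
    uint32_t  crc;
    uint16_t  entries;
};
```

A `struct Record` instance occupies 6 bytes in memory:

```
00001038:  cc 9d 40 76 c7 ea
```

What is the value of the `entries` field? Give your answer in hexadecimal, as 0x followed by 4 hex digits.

`entries` follows `crc` (4 bytes), so it starts at byte offset 4 and occupies 2 bytes.
Bytes at offsets 4..5: C7 EA.
Little-endian: lowest address holds the least-significant byte.
Reassemble most-significant byte first: EA C7 → 0xEAC7.

0xEAC7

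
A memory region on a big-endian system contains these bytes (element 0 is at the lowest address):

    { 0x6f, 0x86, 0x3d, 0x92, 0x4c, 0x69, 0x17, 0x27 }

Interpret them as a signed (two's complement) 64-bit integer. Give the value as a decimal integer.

Big-endian stores the most-significant byte at the lowest address.
The bytes are already most-significant first: 0x6F863D924C691727.
0x6F863D924C691727 = 8036178283645703975.

8036178283645703975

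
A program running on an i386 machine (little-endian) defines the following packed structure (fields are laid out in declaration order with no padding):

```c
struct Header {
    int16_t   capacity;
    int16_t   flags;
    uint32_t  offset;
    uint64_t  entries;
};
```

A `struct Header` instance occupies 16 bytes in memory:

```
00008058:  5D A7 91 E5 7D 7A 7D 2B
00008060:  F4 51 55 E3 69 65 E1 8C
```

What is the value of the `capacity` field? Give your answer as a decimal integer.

-22691

`capacity` is the first field, at byte offset 0, occupying 2 bytes.
Bytes at offsets 0..1: 5D A7.
Little-endian stores the least-significant byte at the lowest address.
Reassemble most-significant byte first: A7 5D → 0xA75D.
Top bit is set, so as a signed 16-bit value this is 0xA75D − 2^16 = -22691.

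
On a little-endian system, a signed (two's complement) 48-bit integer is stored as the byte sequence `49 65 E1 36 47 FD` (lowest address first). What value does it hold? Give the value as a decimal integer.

-2992671464119

Little-endian: lowest address holds the least-significant byte.
Reassemble most-significant byte first: FD 47 36 E1 65 49 → 0xFD4736E16549.
Top bit is set, so as a signed 48-bit value this is 0xFD4736E16549 − 2^48 = -2992671464119.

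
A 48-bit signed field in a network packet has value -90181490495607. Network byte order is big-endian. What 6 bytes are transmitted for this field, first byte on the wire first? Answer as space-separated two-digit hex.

Two's complement of -90181490495607 in 48 bits: 90181490495607 = 0x520503B4D077; invert → 0xADFAFC4B2F88; add 1 → 0xADFAFC4B2F89.
Split into bytes (most-significant first): AD FA FC 4B 2F 89.
Big-endian stores the most-significant byte at the lowest address.
So the memory order matches the most-significant-first order: AD FA FC 4B 2F 89.

AD FA FC 4B 2F 89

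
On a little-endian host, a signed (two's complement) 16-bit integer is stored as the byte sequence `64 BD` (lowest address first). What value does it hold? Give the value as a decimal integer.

In little-endian order the low byte comes first in memory.
Reassemble most-significant byte first: BD 64 → 0xBD64.
Top bit is set, so as a signed 16-bit value this is 0xBD64 − 2^16 = -17052.

-17052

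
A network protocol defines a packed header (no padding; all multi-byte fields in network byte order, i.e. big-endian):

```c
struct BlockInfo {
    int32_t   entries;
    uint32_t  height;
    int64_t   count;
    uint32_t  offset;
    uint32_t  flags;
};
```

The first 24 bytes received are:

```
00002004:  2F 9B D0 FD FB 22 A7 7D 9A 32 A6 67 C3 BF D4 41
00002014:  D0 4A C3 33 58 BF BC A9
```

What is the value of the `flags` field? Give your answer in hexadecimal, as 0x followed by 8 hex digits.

`flags` follows `entries` (4 B), `height` (4 B), `count` (8 B), `offset` (4 B), so it starts at offset 4 + 4 + 8 + 4 = 20 and occupies 4 bytes.
Bytes at offsets 20..23: 58 BF BC A9.
Big-endian: lowest address holds the most-significant byte.
The bytes are already most-significant first: 0x58BFBCA9.

0x58BFBCA9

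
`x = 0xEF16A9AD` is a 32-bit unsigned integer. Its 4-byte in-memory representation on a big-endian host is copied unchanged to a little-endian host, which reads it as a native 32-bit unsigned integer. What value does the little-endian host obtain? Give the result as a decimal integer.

Stored big-endian, the bytes at ascending addresses are EF 16 A9 AD.
Read back as little-endian, the first byte is least significant, giving 0xADA916EF.
0xADA916EF = 2913539823.

2913539823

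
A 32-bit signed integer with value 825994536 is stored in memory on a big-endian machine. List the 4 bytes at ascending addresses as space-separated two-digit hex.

31 3B AD 28

825994536 in hexadecimal, padded to 32 bits, is 0x313BAD28.
Split into bytes (most-significant first): 31 3B AD 28.
In big-endian order the high byte comes first in memory.
So the memory order matches the most-significant-first order: 31 3B AD 28.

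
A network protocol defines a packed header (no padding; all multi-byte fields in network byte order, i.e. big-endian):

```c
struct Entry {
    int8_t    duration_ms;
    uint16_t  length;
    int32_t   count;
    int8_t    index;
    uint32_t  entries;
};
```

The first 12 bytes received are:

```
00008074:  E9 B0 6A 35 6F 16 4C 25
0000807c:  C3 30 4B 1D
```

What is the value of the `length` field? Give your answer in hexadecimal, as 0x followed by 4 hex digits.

0xB06A

`length` follows `duration_ms` (1 byte), so it starts at byte offset 1 and occupies 2 bytes.
Bytes at offsets 1..2: B0 6A.
Big-endian stores the most-significant byte at the lowest address.
The bytes are already most-significant first: 0xB06A.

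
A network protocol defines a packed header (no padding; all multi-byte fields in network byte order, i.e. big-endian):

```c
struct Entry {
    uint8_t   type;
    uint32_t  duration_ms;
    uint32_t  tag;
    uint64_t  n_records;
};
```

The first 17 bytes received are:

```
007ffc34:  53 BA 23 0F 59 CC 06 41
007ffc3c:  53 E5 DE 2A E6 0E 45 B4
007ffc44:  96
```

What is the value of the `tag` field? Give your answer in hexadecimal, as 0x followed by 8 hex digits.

0xCC064153

`tag` follows `type` (1 B), `duration_ms` (4 B), so it starts at offset 1 + 4 = 5 and occupies 4 bytes.
Bytes at offsets 5..8: CC 06 41 53.
Big-endian stores the most-significant byte at the lowest address.
The bytes are already most-significant first: 0xCC064153.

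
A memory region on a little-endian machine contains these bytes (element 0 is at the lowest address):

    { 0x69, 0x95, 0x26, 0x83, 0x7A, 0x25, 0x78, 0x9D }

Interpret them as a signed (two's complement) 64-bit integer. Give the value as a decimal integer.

-7099883604433005207

Little-endian stores the least-significant byte at the lowest address.
Reassemble most-significant byte first: 9D 78 25 7A 83 26 95 69 → 0x9D78257A83269569.
Top bit is set, so as a signed 64-bit value this is 0x9D78257A83269569 − 2^64 = -7099883604433005207.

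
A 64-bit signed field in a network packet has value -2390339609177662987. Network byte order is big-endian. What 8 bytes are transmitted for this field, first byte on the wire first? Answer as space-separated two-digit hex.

Two's complement of -2390339609177662987 in 64 bits: 2390339609177662987 = 0x212C3135C194A60B; invert → 0xDED3CECA3E6B59F4; add 1 → 0xDED3CECA3E6B59F5.
Split into bytes (most-significant first): DE D3 CE CA 3E 6B 59 F5.
Big-endian: lowest address holds the most-significant byte.
So the memory order matches the most-significant-first order: DE D3 CE CA 3E 6B 59 F5.

DE D3 CE CA 3E 6B 59 F5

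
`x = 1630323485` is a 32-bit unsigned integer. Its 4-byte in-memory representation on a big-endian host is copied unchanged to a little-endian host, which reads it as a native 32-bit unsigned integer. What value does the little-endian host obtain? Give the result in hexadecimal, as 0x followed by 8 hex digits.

1630323485 in 32-bit hexadecimal is 0x612CC31D.
Stored big-endian, the bytes at ascending addresses are 61 2C C3 1D.
Read back as little-endian, the first byte is least significant, giving 0x1DC32C61.

0x1DC32C61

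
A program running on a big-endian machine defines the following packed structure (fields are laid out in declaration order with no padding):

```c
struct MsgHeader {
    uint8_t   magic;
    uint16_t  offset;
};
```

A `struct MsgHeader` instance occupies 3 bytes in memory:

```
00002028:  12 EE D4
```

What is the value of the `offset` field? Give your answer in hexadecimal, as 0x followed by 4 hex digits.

`offset` follows `magic` (1 byte), so it starts at byte offset 1 and occupies 2 bytes.
Bytes at offsets 1..2: EE D4.
In big-endian order the high byte comes first in memory.
The bytes are already most-significant first: 0xEED4.

0xEED4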